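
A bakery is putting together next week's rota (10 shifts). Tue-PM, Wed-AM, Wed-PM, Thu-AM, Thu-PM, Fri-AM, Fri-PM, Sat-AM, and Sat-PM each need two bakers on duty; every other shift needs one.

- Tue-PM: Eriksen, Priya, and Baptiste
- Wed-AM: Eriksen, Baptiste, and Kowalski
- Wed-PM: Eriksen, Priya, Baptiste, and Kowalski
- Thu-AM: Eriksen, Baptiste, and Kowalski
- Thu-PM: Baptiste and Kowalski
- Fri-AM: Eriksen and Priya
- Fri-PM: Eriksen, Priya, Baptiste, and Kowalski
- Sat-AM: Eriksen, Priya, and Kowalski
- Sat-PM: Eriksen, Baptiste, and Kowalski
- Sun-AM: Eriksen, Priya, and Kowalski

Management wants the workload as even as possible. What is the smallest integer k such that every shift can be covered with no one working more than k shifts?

With 4 bakers and 19 worker-slots to fill, someone must work at least ⌈19/4⌉ = 5 shifts, so k ≥ 5.
k = 5 works: Tue-PM→Eriksen+Priya, Wed-AM→Eriksen+Baptiste, Wed-PM→Priya+Kowalski, Thu-AM→Eriksen+Baptiste, Thu-PM→Baptiste+Kowalski, Fri-AM→Eriksen+Priya, Fri-PM→Baptiste+Kowalski, Sat-AM→Eriksen+Priya, Sat-PM→Baptiste+Kowalski, Sun-AM→Priya.
Loads: Eriksen 5, Priya 5, Baptiste 5, Kowalski 4 — all ≤ 5.

5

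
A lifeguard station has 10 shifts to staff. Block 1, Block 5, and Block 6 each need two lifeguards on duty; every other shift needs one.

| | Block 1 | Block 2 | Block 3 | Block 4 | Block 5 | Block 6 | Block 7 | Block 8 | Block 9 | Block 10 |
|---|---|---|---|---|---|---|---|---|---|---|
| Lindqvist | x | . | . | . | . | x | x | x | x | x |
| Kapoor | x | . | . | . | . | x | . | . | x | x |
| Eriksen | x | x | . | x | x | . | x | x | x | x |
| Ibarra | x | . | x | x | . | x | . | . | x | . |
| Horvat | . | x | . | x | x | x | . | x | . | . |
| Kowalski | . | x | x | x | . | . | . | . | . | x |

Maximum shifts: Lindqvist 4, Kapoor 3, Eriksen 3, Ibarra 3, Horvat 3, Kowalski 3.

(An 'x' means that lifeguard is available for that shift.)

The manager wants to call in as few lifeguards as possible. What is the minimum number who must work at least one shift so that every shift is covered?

4

13 slots to fill and no one can take more than 4, so at least ⌈13/4⌉ = 4 lifeguards are needed.
Lindqvist, Eriksen, Ibarra, and Horvat alone can cover everything: Block 1→Lindqvist+Eriksen, Block 2→Eriksen, Block 3→Ibarra, Block 4→Ibarra, Block 5→Eriksen+Horvat, Block 6→Lindqvist+Horvat, Block 7→Lindqvist, Block 8→Horvat, Block 9→Ibarra, Block 10→Lindqvist.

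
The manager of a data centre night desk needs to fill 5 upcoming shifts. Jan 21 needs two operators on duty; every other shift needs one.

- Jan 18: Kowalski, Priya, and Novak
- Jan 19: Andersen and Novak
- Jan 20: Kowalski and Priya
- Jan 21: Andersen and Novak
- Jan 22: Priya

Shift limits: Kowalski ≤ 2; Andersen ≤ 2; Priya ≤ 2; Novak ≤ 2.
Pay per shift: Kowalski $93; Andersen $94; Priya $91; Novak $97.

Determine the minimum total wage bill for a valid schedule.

$560

Jan 21 can only be covered by Andersen and Novak, so that assignment is forced.
Jan 22 can only be covered by Priya, so that assignment is forced.
Picking the cheapest available operator for each shift independently would cost $558, but that ignores the shift limits.
An optimal schedule: Jan 18→Kowalski, Jan 19→Andersen, Jan 20→Priya, Jan 21→Andersen+Novak, Jan 22→Priya.
Total: 93 + 94 + 91 + 94 + 97 + 91 = $560.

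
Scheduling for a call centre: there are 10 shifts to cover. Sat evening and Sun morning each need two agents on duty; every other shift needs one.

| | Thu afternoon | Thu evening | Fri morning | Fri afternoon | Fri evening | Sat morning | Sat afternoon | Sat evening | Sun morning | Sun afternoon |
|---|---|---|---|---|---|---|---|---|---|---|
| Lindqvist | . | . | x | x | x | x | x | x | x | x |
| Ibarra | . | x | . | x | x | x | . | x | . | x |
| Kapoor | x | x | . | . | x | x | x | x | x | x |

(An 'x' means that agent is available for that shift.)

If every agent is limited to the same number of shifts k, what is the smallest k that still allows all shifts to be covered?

4

With 3 agents and 12 worker-slots to fill, someone must work at least ⌈12/3⌉ = 4 shifts, so k ≥ 4.
k = 4 works: Thu afternoon→Kapoor, Thu evening→Ibarra, Fri morning→Lindqvist, Fri afternoon→Lindqvist, Fri evening→Ibarra, Sat morning→Ibarra, Sat afternoon→Lindqvist, Sat evening→Ibarra+Kapoor, Sun morning→Lindqvist+Kapoor, Sun afternoon→Kapoor.
Loads: Lindqvist 4, Ibarra 4, Kapoor 4 — all ≤ 4.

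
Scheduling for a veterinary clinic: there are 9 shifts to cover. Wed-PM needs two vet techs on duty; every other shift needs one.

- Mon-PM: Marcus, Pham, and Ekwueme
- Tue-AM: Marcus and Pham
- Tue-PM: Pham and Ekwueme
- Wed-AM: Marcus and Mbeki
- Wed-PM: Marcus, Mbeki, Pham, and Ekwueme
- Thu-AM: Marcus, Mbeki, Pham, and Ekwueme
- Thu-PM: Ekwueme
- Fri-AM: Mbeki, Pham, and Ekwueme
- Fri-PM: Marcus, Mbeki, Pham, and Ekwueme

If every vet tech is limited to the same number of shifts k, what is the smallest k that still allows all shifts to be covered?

3

With 4 vet techs and 10 worker-slots to fill, someone must work at least ⌈10/4⌉ = 3 shifts, so k ≥ 3.
k = 3 works: Mon-PM→Marcus, Tue-AM→Marcus, Tue-PM→Pham, Wed-AM→Marcus, Wed-PM→Pham+Ekwueme, Thu-AM→Mbeki, Thu-PM→Ekwueme, Fri-AM→Mbeki, Fri-PM→Mbeki.
Loads: Marcus 3, Mbeki 3, Pham 2, Ekwueme 2 — all ≤ 3.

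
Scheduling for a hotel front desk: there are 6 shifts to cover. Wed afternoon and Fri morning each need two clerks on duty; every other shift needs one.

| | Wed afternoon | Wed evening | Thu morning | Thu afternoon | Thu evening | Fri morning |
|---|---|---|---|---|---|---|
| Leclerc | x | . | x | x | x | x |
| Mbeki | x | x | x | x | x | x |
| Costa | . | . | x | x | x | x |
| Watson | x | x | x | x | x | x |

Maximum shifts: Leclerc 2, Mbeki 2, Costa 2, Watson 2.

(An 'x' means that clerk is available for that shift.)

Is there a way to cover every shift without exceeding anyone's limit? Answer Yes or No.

One valid schedule: Wed afternoon→Leclerc+Mbeki, Wed evening→Mbeki, Thu morning→Leclerc, Thu afternoon→Costa, Thu evening→Watson, Fri morning→Costa+Watson.
Loads: Leclerc 2/2, Mbeki 2/2, Costa 2/2, Watson 2/2 — all within limits.

Yes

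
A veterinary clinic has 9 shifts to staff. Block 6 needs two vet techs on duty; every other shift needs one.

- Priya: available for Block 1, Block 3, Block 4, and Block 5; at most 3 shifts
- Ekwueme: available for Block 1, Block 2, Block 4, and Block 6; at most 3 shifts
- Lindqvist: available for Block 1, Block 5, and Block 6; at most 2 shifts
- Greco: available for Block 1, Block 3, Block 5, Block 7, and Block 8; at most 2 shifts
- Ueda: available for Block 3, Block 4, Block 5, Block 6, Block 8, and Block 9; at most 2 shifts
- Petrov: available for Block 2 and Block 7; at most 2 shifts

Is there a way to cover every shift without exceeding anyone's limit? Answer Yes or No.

Block 9 can only be covered by Ueda, so that assignment is forced.
One valid schedule: Block 1→Priya, Block 2→Ekwueme, Block 3→Priya, Block 4→Priya, Block 5→Lindqvist, Block 6→Ekwueme+Lindqvist, Block 7→Greco, Block 8→Greco, Block 9→Ueda.
Loads: Priya 3/3, Ekwueme 2/3, Lindqvist 2/2, Greco 2/2, Ueda 1/2, Petrov 0/2 — all within limits.

Yes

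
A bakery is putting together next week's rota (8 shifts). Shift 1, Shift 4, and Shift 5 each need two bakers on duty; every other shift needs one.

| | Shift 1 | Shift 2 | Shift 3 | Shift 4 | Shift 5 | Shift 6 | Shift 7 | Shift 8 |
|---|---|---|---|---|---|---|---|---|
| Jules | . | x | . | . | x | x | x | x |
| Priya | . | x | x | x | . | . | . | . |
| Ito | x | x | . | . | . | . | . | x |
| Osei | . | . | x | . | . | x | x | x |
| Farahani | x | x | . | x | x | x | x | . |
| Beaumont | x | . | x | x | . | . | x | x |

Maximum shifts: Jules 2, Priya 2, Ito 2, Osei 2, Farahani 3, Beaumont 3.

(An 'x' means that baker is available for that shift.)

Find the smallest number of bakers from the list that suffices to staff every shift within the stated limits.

5

11 slots to fill and no one can take more than 3, so at least ⌈11/3⌉ = 4 bakers are needed.
Any 4 bakers together have capacity at most 3+3+2+2 = 10 < 11 slots, so 4 can never suffice.
Jules, Priya, Ito, Osei, and Farahani alone can cover everything: Shift 1→Ito+Farahani, Shift 2→Ito, Shift 3→Priya, Shift 4→Priya+Farahani, Shift 5→Jules+Farahani, Shift 6→Jules, Shift 7→Osei, Shift 8→Osei.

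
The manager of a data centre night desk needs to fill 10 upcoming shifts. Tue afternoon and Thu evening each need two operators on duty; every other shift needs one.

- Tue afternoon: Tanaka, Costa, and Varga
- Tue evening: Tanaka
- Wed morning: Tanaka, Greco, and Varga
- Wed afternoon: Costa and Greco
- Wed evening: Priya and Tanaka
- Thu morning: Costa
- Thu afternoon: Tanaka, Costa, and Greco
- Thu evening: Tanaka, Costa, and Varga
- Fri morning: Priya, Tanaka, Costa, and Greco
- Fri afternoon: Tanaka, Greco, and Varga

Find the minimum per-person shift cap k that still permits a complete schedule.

3

With 5 operators and 12 worker-slots to fill, someone must work at least ⌈12/5⌉ = 3 shifts, so k ≥ 3.
k = 3 works: Tue afternoon→Tanaka+Costa, Tue evening→Tanaka, Wed morning→Greco, Wed afternoon→Costa, Wed evening→Priya, Thu morning→Costa, Thu afternoon→Greco, Thu evening→Tanaka+Varga, Fri morning→Priya, Fri afternoon→Greco.
Loads: Priya 2, Tanaka 3, Costa 3, Greco 3, Varga 1 — all ≤ 3.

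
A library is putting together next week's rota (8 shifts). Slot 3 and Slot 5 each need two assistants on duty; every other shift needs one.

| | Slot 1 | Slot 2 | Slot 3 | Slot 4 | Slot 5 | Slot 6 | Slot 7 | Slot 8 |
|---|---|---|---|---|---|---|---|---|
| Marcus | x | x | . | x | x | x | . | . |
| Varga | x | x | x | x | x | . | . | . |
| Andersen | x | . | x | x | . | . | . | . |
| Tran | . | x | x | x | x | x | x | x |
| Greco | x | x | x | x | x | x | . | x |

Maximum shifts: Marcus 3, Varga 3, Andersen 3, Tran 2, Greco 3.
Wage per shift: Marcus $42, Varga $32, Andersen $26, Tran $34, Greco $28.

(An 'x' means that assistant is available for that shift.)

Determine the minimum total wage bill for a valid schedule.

$292

Slot 7 can only be covered by Tran, so that assignment is forced.
Picking the cheapest available assistant for each shift independently would cost $284, but that ignores the shift limits.
An optimal schedule: Slot 1→Andersen, Slot 2→Varga, Slot 3→Andersen+Varga, Slot 4→Andersen, Slot 5→Greco+Varga, Slot 6→Greco, Slot 7→Tran, Slot 8→Greco.
Total: 26 + 32 + 26 + 32 + 26 + 28 + 32 + 28 + 34 + 28 = $292.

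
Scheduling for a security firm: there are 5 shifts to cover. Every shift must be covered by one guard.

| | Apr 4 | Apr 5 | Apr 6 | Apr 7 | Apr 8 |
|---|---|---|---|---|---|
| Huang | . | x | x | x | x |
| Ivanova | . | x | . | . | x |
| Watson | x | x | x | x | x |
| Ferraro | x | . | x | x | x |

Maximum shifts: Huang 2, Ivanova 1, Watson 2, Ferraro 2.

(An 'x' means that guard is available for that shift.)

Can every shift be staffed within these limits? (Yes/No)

Yes

One valid schedule: Apr 4→Watson, Apr 5→Huang, Apr 6→Huang, Apr 7→Watson, Apr 8→Ivanova.
Loads: Huang 2/2, Ivanova 1/1, Watson 2/2, Ferraro 0/2 — all within limits.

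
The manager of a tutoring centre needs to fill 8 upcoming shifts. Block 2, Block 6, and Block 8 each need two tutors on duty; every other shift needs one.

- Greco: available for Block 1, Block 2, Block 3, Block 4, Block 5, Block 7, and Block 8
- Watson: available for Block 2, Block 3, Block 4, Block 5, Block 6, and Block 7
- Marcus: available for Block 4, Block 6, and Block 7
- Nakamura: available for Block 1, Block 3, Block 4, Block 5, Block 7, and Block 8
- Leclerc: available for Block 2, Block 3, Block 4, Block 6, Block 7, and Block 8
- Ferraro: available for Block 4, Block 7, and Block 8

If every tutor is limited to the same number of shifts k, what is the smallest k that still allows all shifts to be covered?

With 6 tutors and 11 worker-slots to fill, someone must work at least ⌈11/6⌉ = 2 shifts, so k ≥ 2.
k = 2 works: Block 1→Greco, Block 2→Greco+Watson, Block 3→Nakamura, Block 4→Marcus, Block 5→Watson, Block 6→Marcus+Leclerc, Block 7→Nakamura, Block 8→Leclerc+Ferraro.
Loads: Greco 2, Watson 2, Marcus 2, Nakamura 2, Leclerc 2, Ferraro 1 — all ≤ 2.

2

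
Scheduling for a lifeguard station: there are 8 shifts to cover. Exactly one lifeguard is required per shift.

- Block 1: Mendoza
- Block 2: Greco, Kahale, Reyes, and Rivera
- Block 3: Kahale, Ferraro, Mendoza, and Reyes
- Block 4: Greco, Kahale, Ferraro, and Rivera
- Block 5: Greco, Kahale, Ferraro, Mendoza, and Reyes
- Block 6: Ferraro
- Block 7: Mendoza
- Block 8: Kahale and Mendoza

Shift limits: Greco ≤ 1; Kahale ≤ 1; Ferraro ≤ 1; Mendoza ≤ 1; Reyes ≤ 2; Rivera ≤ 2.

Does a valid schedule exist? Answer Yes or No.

No

Total capacity is 8 and 8 slots are needed, so capacity alone doesn't rule it out.
Shifts {Block 1, Block 7} need 2 worker-slots in total, but the lifeguards available for any of those shifts (Mendoza) can supply at most 1 among them. So no valid schedule exists.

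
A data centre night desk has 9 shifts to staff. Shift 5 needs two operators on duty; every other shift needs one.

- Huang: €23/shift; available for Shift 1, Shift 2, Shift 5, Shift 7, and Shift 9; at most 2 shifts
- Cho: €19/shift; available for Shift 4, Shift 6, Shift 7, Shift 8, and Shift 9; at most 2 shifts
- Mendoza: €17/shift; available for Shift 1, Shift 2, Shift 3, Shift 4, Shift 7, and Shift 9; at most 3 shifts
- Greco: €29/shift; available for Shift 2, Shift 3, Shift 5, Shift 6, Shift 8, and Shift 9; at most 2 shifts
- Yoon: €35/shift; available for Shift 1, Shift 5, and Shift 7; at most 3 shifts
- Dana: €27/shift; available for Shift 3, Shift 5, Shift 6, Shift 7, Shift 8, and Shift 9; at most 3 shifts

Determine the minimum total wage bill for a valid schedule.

Picking the cheapest available operator for each shift independently would cost €190, but that ignores the shift limits.
An optimal schedule: Shift 1→Mendoza, Shift 2→Mendoza, Shift 3→Dana, Shift 4→Mendoza, Shift 5→Huang+Dana, Shift 6→Cho, Shift 7→Huang, Shift 8→Cho, Shift 9→Dana.
Total: 17 + 17 + 27 + 17 + 23 + 27 + 19 + 23 + 19 + 27 = €216.

€216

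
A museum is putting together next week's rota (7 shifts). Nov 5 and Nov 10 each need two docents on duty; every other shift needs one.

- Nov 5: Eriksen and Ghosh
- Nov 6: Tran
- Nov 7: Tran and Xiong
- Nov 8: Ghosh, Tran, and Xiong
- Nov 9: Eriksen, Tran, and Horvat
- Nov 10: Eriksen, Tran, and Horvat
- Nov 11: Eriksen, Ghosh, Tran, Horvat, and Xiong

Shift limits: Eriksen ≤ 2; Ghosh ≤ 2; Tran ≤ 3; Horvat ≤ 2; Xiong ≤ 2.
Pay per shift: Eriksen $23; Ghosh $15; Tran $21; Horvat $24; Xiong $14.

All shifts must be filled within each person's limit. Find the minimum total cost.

$167

Nov 5 can only be covered by Eriksen and Ghosh, so that assignment is forced.
Nov 6 can only be covered by Tran, so that assignment is forced.
Picking the cheapest available docent for each shift independently would cost $166, but that ignores the shift limits.
An optimal schedule: Nov 5→Ghosh+Eriksen, Nov 6→Tran, Nov 7→Xiong, Nov 8→Xiong, Nov 9→Tran, Nov 10→Tran+Eriksen, Nov 11→Ghosh.
Total: 15 + 23 + 21 + 14 + 14 + 21 + 21 + 23 + 15 = $167.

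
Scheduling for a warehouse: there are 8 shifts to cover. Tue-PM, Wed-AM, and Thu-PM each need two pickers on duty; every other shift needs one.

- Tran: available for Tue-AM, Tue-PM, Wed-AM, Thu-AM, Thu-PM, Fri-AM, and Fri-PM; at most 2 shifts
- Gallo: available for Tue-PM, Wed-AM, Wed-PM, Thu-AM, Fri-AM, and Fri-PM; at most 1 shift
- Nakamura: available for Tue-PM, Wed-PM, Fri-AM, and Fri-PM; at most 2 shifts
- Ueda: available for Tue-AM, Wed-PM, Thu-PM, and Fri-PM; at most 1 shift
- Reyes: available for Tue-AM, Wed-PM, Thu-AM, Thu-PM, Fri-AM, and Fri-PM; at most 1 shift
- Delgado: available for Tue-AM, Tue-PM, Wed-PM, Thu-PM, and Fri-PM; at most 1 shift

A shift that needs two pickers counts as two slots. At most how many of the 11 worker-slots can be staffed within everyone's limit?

Total capacity across all pickers is 2+1+2+1+1+1 = 8, and 11 slots are needed, so at most 8 can be filled.
An assignment achieving 8: Tue-AM→Ueda, Tue-PM→Nakamura+Delgado, Wed-AM→Tran+Gallo, Thu-AM→Tran, Thu-PM→Reyes, Fri-AM→Nakamura.
Loads: Tran 2/2, Gallo 1/1, Nakamura 2/2, Ueda 1/1, Reyes 1/1, Delgado 1/1.

8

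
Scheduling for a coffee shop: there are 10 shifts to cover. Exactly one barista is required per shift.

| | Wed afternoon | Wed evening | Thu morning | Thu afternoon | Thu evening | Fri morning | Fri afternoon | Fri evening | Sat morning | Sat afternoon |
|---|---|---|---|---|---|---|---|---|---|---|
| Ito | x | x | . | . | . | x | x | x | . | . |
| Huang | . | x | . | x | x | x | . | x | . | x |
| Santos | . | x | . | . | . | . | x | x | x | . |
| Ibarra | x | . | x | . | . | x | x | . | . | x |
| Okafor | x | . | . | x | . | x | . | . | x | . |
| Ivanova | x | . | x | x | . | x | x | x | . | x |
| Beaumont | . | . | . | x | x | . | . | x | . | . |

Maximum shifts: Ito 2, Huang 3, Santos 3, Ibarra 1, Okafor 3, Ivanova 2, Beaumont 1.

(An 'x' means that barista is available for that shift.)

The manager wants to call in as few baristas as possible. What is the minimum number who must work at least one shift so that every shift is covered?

10 slots to fill and no one can take more than 3, so at least ⌈10/3⌉ = 4 baristas are needed.
Ito, Huang, Santos, and Ivanova alone can cover everything: Wed afternoon→Ito, Wed evening→Ito, Thu morning→Ivanova, Thu afternoon→Huang, Thu evening→Huang, Fri morning→Ivanova, Fri afternoon→Santos, Fri evening→Santos, Sat morning→Santos, Sat afternoon→Huang.

4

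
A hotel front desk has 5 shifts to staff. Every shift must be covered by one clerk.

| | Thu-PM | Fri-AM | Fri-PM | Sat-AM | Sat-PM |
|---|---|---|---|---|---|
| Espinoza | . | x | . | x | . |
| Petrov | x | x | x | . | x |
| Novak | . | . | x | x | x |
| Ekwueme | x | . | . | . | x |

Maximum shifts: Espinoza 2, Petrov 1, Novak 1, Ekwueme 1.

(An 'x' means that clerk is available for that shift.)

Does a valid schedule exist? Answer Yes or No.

Yes

One valid schedule: Thu-PM→Petrov, Fri-AM→Espinoza, Fri-PM→Novak, Sat-AM→Espinoza, Sat-PM→Ekwueme.
Loads: Espinoza 2/2, Petrov 1/1, Novak 1/1, Ekwueme 1/1 — all within limits.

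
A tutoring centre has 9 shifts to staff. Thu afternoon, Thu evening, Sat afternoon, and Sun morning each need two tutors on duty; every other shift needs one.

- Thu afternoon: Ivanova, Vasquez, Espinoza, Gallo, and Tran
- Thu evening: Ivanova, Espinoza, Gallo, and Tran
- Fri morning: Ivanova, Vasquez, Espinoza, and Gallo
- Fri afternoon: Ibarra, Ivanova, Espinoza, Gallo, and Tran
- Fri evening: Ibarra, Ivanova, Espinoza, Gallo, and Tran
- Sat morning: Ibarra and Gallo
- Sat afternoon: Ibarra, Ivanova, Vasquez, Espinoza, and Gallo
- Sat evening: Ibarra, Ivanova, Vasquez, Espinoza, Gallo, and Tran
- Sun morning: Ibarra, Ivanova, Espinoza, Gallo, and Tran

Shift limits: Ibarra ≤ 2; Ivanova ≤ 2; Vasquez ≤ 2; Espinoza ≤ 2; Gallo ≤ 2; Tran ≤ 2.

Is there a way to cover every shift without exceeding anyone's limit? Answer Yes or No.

Total capacity is 2+2+2+2+2+2 = 12 but 13 worker-slots are needed — infeasible.

No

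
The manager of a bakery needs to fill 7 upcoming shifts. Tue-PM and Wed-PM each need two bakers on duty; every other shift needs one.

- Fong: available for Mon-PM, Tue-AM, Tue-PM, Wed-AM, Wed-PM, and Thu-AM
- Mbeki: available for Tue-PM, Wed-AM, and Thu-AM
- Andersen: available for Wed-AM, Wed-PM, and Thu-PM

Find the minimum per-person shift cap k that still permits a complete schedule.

With 3 bakers and 9 worker-slots to fill, someone must work at least ⌈9/3⌉ = 3 shifts, so k ≥ 3.
k = 3 fails: Shifts {Mon-PM, Tue-AM, Tue-PM, Wed-PM} need 6 worker-slots in total, but the bakers available for any of those shifts (Fong, Mbeki, and Andersen) can supply at most 5 among them. So no valid schedule exists.
k = 4 works: Mon-PM→Fong, Tue-AM→Fong, Tue-PM→Fong+Mbeki, Wed-AM→Mbeki, Wed-PM→Fong+Andersen, Thu-AM→Mbeki, Thu-PM→Andersen.
Loads: Fong 4, Mbeki 3, Andersen 2 — all ≤ 4.

4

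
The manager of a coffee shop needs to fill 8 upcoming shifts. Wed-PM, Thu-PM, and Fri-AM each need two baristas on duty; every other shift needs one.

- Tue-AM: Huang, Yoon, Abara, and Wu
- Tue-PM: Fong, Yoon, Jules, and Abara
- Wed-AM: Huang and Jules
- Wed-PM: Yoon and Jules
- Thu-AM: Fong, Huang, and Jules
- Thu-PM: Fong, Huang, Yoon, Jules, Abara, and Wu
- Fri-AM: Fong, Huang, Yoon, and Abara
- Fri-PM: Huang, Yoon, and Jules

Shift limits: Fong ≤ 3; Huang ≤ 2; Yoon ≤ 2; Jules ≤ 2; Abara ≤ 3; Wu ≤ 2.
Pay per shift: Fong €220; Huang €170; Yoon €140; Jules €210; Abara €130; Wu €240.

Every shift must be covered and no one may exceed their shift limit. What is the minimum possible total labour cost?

Wed-PM can only be covered by Yoon and Jules, so that assignment is forced.
Picking the cheapest available barista for each shift independently would cost €1630, but that ignores the shift limits.
An optimal schedule: Tue-AM→Abara, Tue-PM→Abara, Wed-AM→Huang, Wed-PM→Yoon+Jules, Thu-AM→Huang, Thu-PM→Jules+Fong, Fri-AM→Abara+Fong, Fri-PM→Yoon.
Total: 130 + 130 + 170 + 140 + 210 + 170 + 210 + 220 + 130 + 220 + 140 = €1870.

€1870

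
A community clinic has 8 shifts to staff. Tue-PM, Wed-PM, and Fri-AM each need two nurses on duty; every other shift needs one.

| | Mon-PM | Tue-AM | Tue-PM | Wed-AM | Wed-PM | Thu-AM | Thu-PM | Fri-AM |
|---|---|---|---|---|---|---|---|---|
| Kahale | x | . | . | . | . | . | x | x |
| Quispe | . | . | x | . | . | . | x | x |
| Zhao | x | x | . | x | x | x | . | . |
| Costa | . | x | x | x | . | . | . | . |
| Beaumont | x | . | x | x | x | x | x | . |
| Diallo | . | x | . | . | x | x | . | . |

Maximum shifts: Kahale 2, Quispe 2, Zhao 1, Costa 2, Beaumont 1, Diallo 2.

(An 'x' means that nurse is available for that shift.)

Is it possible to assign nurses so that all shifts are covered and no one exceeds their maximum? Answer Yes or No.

No

Total capacity is 2+2+1+2+1+2 = 10 but 11 worker-slots are needed — infeasible.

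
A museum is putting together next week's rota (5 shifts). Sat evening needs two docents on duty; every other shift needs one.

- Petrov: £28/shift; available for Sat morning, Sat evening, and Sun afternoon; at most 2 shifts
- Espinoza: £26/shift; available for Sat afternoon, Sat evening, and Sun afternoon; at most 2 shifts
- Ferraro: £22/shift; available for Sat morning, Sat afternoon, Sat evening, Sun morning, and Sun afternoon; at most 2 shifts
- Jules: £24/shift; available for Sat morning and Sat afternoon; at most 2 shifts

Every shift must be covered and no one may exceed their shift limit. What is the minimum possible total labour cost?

Sun morning can only be covered by Ferraro, so that assignment is forced.
Picking the cheapest available docent for each shift independently would cost £136, but that ignores the shift limits.
An optimal schedule: Sat morning→Jules, Sat afternoon→Jules, Sat evening→Ferraro+Espinoza, Sun morning→Ferraro, Sun afternoon→Espinoza.
Total: 24 + 24 + 22 + 26 + 22 + 26 = £144.

£144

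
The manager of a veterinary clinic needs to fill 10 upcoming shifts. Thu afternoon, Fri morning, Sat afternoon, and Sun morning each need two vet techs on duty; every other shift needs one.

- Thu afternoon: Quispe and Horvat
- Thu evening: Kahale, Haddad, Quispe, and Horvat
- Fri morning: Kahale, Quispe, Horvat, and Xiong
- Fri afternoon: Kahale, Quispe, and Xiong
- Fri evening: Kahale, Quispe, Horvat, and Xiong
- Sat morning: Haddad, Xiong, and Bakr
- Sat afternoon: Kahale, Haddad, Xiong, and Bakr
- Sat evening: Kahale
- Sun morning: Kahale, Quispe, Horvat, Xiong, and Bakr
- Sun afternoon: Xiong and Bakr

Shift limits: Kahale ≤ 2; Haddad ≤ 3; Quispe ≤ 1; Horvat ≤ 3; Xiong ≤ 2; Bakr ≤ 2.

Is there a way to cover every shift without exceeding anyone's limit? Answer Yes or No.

Total capacity is 2+3+1+3+2+2 = 13 but 14 worker-slots are needed — infeasible.

No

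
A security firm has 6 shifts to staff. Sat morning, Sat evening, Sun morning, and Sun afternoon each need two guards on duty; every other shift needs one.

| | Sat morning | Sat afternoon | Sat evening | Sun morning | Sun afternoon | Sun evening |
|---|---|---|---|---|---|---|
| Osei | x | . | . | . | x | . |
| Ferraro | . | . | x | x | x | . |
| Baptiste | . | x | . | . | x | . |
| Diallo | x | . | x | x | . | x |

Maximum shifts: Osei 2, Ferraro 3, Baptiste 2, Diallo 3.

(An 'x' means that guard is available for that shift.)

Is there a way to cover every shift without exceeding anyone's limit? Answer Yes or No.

No

Total capacity is 10 and 10 slots are needed, so capacity alone doesn't rule it out.
Shifts {Sat morning, Sat evening, Sun morning, Sun evening} need 7 worker-slots in total, but the guards available for any of those shifts (Osei, Ferraro, and Diallo) can supply at most 6 among them. So no valid schedule exists.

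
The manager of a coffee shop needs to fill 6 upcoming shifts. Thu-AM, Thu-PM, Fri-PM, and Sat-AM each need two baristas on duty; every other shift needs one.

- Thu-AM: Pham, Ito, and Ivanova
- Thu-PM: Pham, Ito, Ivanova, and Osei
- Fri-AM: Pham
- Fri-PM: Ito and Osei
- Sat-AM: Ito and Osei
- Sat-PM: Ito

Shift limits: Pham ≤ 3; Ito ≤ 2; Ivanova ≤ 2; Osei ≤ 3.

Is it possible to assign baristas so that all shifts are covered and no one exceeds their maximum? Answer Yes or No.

Total capacity is 10 and 10 slots are needed, so capacity alone doesn't rule it out.
Shifts {Fri-PM, Sat-AM, Sat-PM} need 5 worker-slots in total, but the baristas available for any of those shifts (Ito and Osei) can supply at most 4 among them. So no valid schedule exists.

No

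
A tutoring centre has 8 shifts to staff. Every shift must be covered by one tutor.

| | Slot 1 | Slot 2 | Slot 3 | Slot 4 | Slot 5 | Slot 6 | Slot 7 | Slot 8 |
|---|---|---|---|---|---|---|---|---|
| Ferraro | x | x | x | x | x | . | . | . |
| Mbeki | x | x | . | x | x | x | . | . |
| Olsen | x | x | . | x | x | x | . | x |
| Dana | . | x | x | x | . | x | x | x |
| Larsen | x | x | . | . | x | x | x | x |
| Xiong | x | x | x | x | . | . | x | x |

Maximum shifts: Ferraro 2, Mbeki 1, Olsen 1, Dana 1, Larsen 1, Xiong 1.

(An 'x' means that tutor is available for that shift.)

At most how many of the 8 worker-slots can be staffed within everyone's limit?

7

Total capacity across all tutors is 2+1+1+1+1+1 = 7, and 8 slots are needed, so at most 7 can be filled.
An assignment achieving 7: Slot 1→Larsen, Slot 3→Ferraro, Slot 4→Xiong, Slot 5→Ferraro, Slot 6→Mbeki, Slot 7→Dana, Slot 8→Olsen.
Loads: Ferraro 2/2, Mbeki 1/1, Olsen 1/1, Dana 1/1, Larsen 1/1, Xiong 1/1.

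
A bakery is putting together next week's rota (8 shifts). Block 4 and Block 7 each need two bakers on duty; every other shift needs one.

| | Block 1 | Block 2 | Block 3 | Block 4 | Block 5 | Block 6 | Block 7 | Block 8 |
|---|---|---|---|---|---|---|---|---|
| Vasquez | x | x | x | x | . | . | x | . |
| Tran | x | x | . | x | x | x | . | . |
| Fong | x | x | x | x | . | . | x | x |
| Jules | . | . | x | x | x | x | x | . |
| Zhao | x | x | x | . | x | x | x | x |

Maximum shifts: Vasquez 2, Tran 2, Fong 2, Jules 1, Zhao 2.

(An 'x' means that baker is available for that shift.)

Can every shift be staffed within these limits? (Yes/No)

No

Total capacity is 2+2+2+1+2 = 9 but 10 worker-slots are needed — infeasible.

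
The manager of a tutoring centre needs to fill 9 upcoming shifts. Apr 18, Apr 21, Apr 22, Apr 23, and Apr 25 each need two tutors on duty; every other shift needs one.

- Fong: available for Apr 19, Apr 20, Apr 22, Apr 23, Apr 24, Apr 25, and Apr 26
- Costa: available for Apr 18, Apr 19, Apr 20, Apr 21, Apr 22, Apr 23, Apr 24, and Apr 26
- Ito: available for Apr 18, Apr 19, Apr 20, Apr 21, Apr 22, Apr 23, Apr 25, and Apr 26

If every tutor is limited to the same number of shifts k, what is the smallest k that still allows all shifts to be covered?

5

With 3 tutors and 14 worker-slots to fill, someone must work at least ⌈14/3⌉ = 5 shifts, so k ≥ 5.
k = 5 works: Apr 18→Costa+Ito, Apr 19→Fong, Apr 20→Fong, Apr 21→Costa+Ito, Apr 22→Fong+Costa, Apr 23→Costa+Ito, Apr 24→Fong, Apr 25→Fong+Ito, Apr 26→Costa.
Loads: Fong 5, Costa 5, Ito 4 — all ≤ 5.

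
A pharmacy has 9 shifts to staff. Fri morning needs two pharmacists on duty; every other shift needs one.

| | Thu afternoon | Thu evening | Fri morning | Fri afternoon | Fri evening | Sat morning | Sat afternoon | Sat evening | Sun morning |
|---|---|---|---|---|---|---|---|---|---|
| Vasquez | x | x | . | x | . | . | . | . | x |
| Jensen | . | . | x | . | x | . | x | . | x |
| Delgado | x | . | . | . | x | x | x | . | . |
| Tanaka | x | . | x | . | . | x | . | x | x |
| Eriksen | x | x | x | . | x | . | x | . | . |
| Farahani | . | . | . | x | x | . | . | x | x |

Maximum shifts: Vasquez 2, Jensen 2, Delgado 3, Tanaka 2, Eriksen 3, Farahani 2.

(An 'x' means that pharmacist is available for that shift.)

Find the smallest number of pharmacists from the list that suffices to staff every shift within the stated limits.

10 slots to fill and no one can take more than 3, so at least ⌈10/3⌉ = 4 pharmacists are needed.
Vasquez, Delgado, Tanaka, and Eriksen alone can cover everything: Thu afternoon→Eriksen, Thu evening→Eriksen, Fri morning→Tanaka+Eriksen, Fri afternoon→Vasquez, Fri evening→Delgado, Sat morning→Delgado, Sat afternoon→Delgado, Sat evening→Tanaka, Sun morning→Vasquez.

4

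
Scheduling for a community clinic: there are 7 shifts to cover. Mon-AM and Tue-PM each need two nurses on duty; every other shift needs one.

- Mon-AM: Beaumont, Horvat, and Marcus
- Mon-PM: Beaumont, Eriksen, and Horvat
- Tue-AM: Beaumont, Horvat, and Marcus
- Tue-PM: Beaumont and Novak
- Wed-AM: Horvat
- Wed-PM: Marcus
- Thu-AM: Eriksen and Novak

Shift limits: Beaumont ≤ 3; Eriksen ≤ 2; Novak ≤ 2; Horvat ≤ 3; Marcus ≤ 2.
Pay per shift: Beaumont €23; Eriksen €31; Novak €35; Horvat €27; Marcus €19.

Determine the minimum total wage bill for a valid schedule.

Tue-PM can only be covered by Beaumont and Novak, so that assignment is forced.
Wed-AM can only be covered by Horvat, so that assignment is forced.
Wed-PM can only be covered by Marcus, so that assignment is forced.
Picking the cheapest available nurse for each shift independently would cost €219, but that ignores the shift limits.
An optimal schedule: Mon-AM→Marcus+Beaumont, Mon-PM→Beaumont, Tue-AM→Horvat, Tue-PM→Beaumont+Novak, Wed-AM→Horvat, Wed-PM→Marcus, Thu-AM→Eriksen.
Total: 19 + 23 + 23 + 27 + 23 + 35 + 27 + 19 + 31 = €227.

€227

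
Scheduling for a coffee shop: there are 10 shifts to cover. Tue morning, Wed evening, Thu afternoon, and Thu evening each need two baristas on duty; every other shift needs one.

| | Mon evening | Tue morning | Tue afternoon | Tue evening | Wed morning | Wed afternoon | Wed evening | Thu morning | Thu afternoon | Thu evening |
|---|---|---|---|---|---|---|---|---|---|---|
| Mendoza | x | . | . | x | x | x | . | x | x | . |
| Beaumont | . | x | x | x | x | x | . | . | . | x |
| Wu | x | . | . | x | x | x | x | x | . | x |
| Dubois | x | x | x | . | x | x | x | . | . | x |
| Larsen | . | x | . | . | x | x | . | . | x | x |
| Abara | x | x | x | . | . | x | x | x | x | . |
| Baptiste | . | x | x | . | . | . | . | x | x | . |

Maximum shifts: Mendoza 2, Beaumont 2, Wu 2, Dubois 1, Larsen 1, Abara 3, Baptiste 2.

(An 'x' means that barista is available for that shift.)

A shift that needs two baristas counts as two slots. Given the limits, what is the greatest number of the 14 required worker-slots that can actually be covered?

13

Total capacity across all baristas is 2+2+2+1+1+3+2 = 13, and 14 slots are needed, so at most 13 can be filled.
An assignment achieving 13: Mon evening→Mendoza, Tue morning→Abara+Baptiste, Tue afternoon→Beaumont, Tue evening→Mendoza, Wed afternoon→Abara, Wed evening→Wu+Dubois, Thu morning→Wu, Thu afternoon→Abara+Baptiste, Thu evening→Beaumont+Larsen.
Loads: Mendoza 2/2, Beaumont 2/2, Wu 2/2, Dubois 1/1, Larsen 1/1, Abara 3/3, Baptiste 2/2.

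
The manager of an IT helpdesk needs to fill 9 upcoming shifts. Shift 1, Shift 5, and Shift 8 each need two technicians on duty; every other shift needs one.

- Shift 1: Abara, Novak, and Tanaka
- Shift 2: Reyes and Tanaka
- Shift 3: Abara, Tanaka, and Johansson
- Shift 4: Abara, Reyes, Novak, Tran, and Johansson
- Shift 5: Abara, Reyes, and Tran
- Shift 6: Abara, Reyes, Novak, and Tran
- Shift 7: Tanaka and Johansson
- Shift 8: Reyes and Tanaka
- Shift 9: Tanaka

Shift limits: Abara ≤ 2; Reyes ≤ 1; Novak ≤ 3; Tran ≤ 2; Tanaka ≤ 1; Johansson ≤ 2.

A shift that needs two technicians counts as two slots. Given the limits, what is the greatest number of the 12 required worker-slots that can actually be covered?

Total capacity across all technicians is 2+1+3+2+1+2 = 11, and 12 slots are needed, so at most 11 can be filled.
Shifts {Shift 2, Shift 8} need 3 slots but only Reyes and Tanaka are available for them, supplying at most 2 — so at least 1 slot must go unfilled.
An assignment achieving 10: Shift 1→Abara+Novak, Shift 2→Reyes, Shift 3→Johansson, Shift 4→Novak, Shift 5→Abara+Tran, Shift 6→Novak, Shift 7→Johansson, Shift 9→Tanaka.
Loads: Abara 2/2, Reyes 1/1, Novak 3/3, Tran 1/2, Tanaka 1/1, Johansson 2/2.

10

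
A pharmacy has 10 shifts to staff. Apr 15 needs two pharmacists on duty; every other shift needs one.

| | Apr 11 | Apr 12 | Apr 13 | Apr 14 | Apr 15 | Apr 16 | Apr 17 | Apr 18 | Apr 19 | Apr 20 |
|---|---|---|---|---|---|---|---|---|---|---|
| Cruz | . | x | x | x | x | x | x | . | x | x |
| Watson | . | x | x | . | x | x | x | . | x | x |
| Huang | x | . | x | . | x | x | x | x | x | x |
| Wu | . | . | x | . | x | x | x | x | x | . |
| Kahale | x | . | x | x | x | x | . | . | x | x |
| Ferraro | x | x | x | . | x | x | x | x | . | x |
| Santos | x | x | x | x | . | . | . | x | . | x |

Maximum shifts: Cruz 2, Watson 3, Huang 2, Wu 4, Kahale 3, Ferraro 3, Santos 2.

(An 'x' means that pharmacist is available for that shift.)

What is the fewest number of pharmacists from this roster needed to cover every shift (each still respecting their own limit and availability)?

4

11 slots to fill and no one can take more than 4, so at least ⌈11/4⌉ = 3 pharmacists are needed.
Any 3 pharmacists together have capacity at most 4+3+3 = 10 < 11 slots, so 3 can never suffice.
Cruz, Watson, Huang, and Wu alone can cover everything: Apr 11→Huang, Apr 12→Cruz, Apr 13→Watson, Apr 14→Cruz, Apr 15→Watson+Wu, Apr 16→Wu, Apr 17→Wu, Apr 18→Huang, Apr 19→Wu, Apr 20→Watson.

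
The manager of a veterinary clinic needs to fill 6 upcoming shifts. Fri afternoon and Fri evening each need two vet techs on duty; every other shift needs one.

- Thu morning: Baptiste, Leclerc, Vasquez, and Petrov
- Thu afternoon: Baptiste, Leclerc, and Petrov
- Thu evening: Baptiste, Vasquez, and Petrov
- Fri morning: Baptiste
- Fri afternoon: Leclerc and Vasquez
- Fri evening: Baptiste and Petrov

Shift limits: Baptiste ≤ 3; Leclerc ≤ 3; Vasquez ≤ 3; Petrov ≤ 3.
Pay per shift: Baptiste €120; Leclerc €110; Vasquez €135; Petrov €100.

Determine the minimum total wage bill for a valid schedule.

€895

Fri morning can only be covered by Baptiste, so that assignment is forced.
Fri afternoon can only be covered by Leclerc and Vasquez, so that assignment is forced.
Fri evening can only be covered by Baptiste and Petrov, so that assignment is forced.
Picking the cheapest available vet tech for each shift independently would cost €885, but that ignores the shift limits.
An optimal schedule: Thu morning→Leclerc, Thu afternoon→Petrov, Thu evening→Petrov, Fri morning→Baptiste, Fri afternoon→Leclerc+Vasquez, Fri evening→Petrov+Baptiste.
Total: 110 + 100 + 100 + 120 + 110 + 135 + 100 + 120 = €895.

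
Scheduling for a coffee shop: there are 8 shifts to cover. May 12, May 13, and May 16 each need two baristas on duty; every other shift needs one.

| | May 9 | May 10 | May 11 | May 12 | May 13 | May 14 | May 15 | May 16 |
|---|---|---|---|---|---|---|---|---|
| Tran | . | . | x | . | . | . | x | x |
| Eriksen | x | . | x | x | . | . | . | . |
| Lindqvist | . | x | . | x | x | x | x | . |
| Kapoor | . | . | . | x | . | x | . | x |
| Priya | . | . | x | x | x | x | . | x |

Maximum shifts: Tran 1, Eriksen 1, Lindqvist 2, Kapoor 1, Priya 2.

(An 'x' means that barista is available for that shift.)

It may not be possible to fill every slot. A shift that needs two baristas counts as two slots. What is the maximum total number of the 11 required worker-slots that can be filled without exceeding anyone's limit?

Total capacity across all baristas is 1+1+2+1+2 = 7, and 11 slots are needed, so at most 7 can be filled.
An assignment achieving 7: May 9→Eriksen, May 10→Lindqvist, May 11→Priya, May 13→Lindqvist+Priya, May 14→Kapoor, May 15→Tran.
Loads: Tran 1/1, Eriksen 1/1, Lindqvist 2/2, Kapoor 1/1, Priya 2/2.

7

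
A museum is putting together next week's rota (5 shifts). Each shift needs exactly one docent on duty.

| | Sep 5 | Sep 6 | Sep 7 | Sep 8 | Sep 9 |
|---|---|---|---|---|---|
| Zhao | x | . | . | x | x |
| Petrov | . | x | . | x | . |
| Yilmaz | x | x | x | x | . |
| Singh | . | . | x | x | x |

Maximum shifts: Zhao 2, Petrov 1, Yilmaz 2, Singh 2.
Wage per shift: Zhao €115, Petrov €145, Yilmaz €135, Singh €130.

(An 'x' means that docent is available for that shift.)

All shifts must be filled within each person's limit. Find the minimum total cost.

€625

Picking the cheapest available docent for each shift independently would cost €610, but that ignores the shift limits.
An optimal schedule: Sep 5→Zhao, Sep 6→Yilmaz, Sep 7→Singh, Sep 8→Singh, Sep 9→Zhao.
Total: 115 + 135 + 130 + 130 + 115 = €625.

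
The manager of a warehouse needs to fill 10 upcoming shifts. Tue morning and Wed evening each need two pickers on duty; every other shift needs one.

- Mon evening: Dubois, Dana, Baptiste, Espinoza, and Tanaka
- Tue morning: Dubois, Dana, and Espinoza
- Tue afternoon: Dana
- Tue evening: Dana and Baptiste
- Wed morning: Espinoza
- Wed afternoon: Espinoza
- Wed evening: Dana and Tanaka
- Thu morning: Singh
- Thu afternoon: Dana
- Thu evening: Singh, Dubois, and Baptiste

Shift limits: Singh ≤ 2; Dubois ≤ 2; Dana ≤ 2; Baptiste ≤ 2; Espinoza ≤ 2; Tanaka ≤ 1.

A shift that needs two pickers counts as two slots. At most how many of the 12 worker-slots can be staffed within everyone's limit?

10

Total capacity across all pickers is 2+2+2+2+2+1 = 11, and 12 slots are needed, so at most 11 can be filled.
Shifts {Tue afternoon, Wed evening, Thu afternoon} need 4 slots but only Dana and Tanaka are available for them, supplying at most 3 — so at least 1 slot must go unfilled.
An assignment achieving 10: Mon evening→Dubois, Tue morning→Dubois, Tue afternoon→Dana, Tue evening→Baptiste, Wed morning→Espinoza, Wed afternoon→Espinoza, Wed evening→Tanaka, Thu morning→Singh, Thu afternoon→Dana, Thu evening→Singh.
Loads: Singh 2/2, Dubois 2/2, Dana 2/2, Baptiste 1/2, Espinoza 2/2, Tanaka 1/1.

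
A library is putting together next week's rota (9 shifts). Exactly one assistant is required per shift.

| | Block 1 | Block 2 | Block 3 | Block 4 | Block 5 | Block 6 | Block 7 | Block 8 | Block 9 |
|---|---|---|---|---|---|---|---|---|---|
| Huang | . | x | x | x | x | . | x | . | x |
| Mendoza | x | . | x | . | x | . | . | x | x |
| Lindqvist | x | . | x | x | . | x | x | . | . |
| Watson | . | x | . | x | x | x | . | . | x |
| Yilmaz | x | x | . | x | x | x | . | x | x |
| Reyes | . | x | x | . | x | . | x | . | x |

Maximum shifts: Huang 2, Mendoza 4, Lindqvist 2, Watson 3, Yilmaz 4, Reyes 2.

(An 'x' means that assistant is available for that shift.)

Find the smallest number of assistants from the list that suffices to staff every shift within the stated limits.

3

9 slots to fill and no one can take more than 4, so at least ⌈9/4⌉ = 3 assistants are needed.
Huang, Mendoza, and Watson alone can cover everything: Block 1→Mendoza, Block 2→Huang, Block 3→Mendoza, Block 4→Watson, Block 5→Mendoza, Block 6→Watson, Block 7→Huang, Block 8→Mendoza, Block 9→Watson.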